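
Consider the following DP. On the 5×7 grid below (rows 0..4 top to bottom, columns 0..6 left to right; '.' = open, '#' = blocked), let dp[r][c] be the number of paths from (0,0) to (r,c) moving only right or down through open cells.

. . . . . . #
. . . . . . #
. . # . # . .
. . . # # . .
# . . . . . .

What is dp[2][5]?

r\c   0   1   2   3   4   5   6
  0   1   1   1   1   1   1   0
  1   1   2   3   4   5   6   0
  2   1   3   0   4   0   6   6
  3   1   4   4   0   0   6  12
  4   0   4   8   8   8  14  26

6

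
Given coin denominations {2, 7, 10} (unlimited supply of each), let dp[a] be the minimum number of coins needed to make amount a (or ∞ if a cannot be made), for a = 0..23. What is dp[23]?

 a  0  1  2  3  4  5  6  7  8  9 10 11 12 13 14 15 16 17 18 19 20 21 22 23
dp  0  -  1  -  2  -  3  1  4  2  1  3  2  4  2  5  3  2  4  3  2  3  3  4
(- denotes ∞ / unreachable)

4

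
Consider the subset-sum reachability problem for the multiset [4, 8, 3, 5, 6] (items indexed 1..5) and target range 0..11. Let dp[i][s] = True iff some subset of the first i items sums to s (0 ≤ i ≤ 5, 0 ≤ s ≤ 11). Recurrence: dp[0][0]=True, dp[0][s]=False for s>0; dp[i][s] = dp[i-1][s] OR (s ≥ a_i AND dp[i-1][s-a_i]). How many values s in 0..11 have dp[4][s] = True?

i\s   0   1   2   3   4   5   6   7   8   9  10  11
  0   T   F   F   F   F   F   F   F   F   F   F   F
  1   T   F   F   F   T   F   F   F   F   F   F   F
  2   T   F   F   F   T   F   F   F   T   F   F   F
  3   T   F   F   T   T   F   F   T   T   F   F   T
  4   T   F   F   T   T   T   F   T   T   T   F   T
  5   T   F   F   T   T   T   T   T   T   T   T   T

8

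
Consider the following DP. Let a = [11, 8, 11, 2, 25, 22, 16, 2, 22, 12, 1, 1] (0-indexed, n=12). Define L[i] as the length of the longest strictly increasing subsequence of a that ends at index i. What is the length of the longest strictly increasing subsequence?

4

   i    0    1    2    3    4    5    6    7    8    9   10   11
a[i]   11    8   11    2   25   22   16    2   22   12    1    1
L[i]    1    1    2    1    3    3    3    1    4    3    1    1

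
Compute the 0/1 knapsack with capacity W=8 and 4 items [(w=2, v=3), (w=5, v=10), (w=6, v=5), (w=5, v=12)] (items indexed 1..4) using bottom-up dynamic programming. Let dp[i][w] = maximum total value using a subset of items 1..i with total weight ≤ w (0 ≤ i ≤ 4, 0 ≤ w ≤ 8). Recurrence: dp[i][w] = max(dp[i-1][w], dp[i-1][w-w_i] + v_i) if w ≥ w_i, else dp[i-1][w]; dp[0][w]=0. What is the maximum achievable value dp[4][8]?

i\w   0   1   2   3   4   5   6   7   8
  0   0   0   0   0   0   0   0   0   0
  1   0   0   3   3   3   3   3   3   3
  2   0   0   3   3   3  10  10  13  13
  3   0   0   3   3   3  10  10  13  13
  4   0   0   3   3   3  12  12  15  15

15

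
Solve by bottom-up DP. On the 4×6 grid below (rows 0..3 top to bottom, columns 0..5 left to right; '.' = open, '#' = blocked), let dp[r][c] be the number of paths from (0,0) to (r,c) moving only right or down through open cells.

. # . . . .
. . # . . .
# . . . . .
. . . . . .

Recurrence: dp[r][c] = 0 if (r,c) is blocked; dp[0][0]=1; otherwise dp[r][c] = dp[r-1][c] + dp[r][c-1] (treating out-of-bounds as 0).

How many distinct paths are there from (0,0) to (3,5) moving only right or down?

r\c   0   1   2   3   4   5
  0   1   0   0   0   0   0
  1   1   1   0   0   0   0
  2   0   1   1   1   1   1
  3   0   1   2   3   4   5

5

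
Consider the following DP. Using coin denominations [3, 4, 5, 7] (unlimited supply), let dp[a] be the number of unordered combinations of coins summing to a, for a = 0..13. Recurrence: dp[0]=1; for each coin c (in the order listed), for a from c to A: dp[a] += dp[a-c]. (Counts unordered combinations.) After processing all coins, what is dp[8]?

after  coin     0     1     2     3     4     5     6     7     8     9    10    11    12    13
          3     1     0     0     1     0     0     1     0     0     1     0     0     1     0
          4     1     0     0     1     1     0     1     1     1     1     1     1     2     1
          5     1     0     0     1     1     1     1     1     2     2     2     2     3     3
          7     1     0     0     1     1     1     1     2     2     2     3     3     4     4

2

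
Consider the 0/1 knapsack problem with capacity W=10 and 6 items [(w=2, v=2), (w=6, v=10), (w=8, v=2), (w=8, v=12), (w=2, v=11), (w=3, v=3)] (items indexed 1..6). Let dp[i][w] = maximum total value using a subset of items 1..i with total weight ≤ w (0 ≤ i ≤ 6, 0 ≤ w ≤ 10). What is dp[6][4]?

13

i\w   0   1   2   3   4   5   6   7   8   9  10
  0   0   0   0   0   0   0   0   0   0   0   0
  1   0   0   2   2   2   2   2   2   2   2   2
  2   0   0   2   2   2   2  10  10  12  12  12
  3   0   0   2   2   2   2  10  10  12  12  12
  4   0   0   2   2   2   2  10  10  12  12  14
  5   0   0  11  11  13  13  13  13  21  21  23
  6   0   0  11  11  13  14  14  16  21  21  23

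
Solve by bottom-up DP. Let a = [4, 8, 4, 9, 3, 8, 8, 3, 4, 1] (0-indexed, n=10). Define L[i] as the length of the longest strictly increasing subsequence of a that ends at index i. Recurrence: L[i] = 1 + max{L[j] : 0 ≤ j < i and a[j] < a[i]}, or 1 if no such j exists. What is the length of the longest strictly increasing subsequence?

3

   i    0    1    2    3    4    5    6    7    8    9
a[i]    4    8    4    9    3    8    8    3    4    1
L[i]    1    2    1    3    1    2    2    1    2    1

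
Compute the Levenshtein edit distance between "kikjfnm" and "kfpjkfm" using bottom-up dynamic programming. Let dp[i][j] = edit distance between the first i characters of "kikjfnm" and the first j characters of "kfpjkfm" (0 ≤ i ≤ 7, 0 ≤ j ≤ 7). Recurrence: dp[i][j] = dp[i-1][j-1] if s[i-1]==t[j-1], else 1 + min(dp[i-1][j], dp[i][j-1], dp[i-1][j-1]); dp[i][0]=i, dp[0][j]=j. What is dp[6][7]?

   ''  k  f  p  j  k  f  m
''  0  1  2  3  4  5  6  7
 k  1  0  1  2  3  4  5  6
 i  2  1  1  2  3  4  5  6
 k  3  2  2  2  3  3  4  5
 j  4  3  3  3  2  3  4  5
 f  5  4  3  4  3  3  3  4
 n  6  5  4  4  4  4  4  4
 m  7  6  5  5  5  5  5  4

4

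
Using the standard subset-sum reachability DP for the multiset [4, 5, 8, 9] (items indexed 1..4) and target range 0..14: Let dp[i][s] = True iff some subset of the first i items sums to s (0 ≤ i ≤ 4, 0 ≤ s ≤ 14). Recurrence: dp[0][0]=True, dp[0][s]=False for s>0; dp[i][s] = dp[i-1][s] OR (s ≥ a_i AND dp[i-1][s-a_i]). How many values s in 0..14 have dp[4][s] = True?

8

i\s   0   1   2   3   4   5   6   7   8   9  10  11  12  13  14
  0   T   F   F   F   F   F   F   F   F   F   F   F   F   F   F
  1   T   F   F   F   T   F   F   F   F   F   F   F   F   F   F
  2   T   F   F   F   T   T   F   F   F   T   F   F   F   F   F
  3   T   F   F   F   T   T   F   F   T   T   F   F   T   T   F
  4   T   F   F   F   T   T   F   F   T   T   F   F   T   T   T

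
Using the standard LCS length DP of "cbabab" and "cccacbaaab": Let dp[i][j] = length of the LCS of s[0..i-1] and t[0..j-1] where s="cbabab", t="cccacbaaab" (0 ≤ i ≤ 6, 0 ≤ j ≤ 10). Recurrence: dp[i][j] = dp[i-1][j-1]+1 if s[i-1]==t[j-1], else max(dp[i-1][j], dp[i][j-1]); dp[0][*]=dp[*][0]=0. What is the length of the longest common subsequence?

   ''  c  c  c  a  c  b  a  a  a  b
''  0  0  0  0  0  0  0  0  0  0  0
 c  0  1  1  1  1  1  1  1  1  1  1
 b  0  1  1  1  1  1  2  2  2  2  2
 a  0  1  1  1  2  2  2  3  3  3  3
 b  0  1  1  1  2  2  3  3  3  3  4
 a  0  1  1  1  2  2  3  4  4  4  4
 b  0  1  1  1  2  2  3  4  4  4  5

5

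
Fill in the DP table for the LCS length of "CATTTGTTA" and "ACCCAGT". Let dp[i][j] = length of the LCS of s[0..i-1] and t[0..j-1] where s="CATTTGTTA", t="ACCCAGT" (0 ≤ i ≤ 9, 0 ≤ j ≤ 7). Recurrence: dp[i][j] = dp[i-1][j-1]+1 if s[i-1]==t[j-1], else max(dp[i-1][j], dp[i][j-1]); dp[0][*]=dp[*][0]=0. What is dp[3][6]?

2

   ''  A  C  C  C  A  G  T
''  0  0  0  0  0  0  0  0
 C  0  0  1  1  1  1  1  1
 A  0  1  1  1  1  2  2  2
 T  0  1  1  1  1  2  2  3
 T  0  1  1  1  1  2  2  3
 T  0  1  1  1  1  2  2  3
 G  0  1  1  1  1  2  3  3
 T  0  1  1  1  1  2  3  4
 T  0  1  1  1  1  2  3  4
 A  0  1  1  1  1  2  3  4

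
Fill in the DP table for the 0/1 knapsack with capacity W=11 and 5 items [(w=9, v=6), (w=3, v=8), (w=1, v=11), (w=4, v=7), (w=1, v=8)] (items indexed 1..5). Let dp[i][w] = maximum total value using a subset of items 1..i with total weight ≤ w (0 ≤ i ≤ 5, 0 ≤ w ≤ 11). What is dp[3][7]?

19

i\w   0   1   2   3   4   5   6   7   8   9  10  11
  0   0   0   0   0   0   0   0   0   0   0   0   0
  1   0   0   0   0   0   0   0   0   0   6   6   6
  2   0   0   0   8   8   8   8   8   8   8   8   8
  3   0  11  11  11  19  19  19  19  19  19  19  19
  4   0  11  11  11  19  19  19  19  26  26  26  26
  5   0  11  19  19  19  27  27  27  27  34  34  34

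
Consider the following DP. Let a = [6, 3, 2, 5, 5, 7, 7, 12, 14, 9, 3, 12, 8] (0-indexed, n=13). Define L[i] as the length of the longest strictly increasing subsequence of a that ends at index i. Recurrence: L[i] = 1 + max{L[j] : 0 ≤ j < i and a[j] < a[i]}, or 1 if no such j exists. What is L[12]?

   i    0    1    2    3    4    5    6    7    8    9   10   11   12
a[i]    6    3    2    5    5    7    7   12   14    9    3   12    8
L[i]    1    1    1    2    2    3    3    4    5    4    2    5    4

4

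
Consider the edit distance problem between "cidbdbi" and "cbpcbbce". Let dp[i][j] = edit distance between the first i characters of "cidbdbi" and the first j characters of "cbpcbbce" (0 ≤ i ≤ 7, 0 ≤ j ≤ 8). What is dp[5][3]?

3

   ''  c  b  p  c  b  b  c  e
''  0  1  2  3  4  5  6  7  8
 c  1  0  1  2  3  4  5  6  7
 i  2  1  1  2  3  4  5  6  7
 d  3  2  2  2  3  4  5  6  7
 b  4  3  2  3  3  3  4  5  6
 d  5  4  3  3  4  4  4  5  6
 b  6  5  4  4  4  4  4  5  6
 i  7  6  5  5  5  5  5  5  6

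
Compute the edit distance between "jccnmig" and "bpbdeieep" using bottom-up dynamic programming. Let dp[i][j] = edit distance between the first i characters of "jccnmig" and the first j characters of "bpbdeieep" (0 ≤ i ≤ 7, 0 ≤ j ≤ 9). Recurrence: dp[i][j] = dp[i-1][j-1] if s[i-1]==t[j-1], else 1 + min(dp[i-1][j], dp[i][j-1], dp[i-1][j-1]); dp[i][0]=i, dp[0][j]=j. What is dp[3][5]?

   ''  b  p  b  d  e  i  e  e  p
''  0  1  2  3  4  5  6  7  8  9
 j  1  1  2  3  4  5  6  7  8  9
 c  2  2  2  3  4  5  6  7  8  9
 c  3  3  3  3  4  5  6  7  8  9
 n  4  4  4  4  4  5  6  7  8  9
 m  5  5  5  5  5  5  6  7  8  9
 i  6  6  6  6  6  6  5  6  7  8
 g  7  7  7  7  7  7  6  6  7  8

5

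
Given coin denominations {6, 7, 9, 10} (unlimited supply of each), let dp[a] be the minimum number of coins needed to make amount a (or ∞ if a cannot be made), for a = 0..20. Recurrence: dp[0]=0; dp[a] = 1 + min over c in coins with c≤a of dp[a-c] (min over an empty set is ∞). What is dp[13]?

2

 a  0  1  2  3  4  5  6  7  8  9 10 11 12 13 14 15 16 17 18 19 20
dp  0  -  -  -  -  -  1  1  -  1  1  -  2  2  2  2  2  2  2  2  2
(- denotes ∞ / unreachable)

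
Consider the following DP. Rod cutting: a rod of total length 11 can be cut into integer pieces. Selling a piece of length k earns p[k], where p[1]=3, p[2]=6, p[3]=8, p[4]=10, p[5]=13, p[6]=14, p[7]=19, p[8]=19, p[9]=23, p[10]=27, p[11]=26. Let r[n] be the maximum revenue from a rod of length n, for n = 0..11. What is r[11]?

   n    0    1    2    3    4    5    6    7    8    9   10   11
r[n]    0    3    6    9   12   15   18   21   24   27   30   33

33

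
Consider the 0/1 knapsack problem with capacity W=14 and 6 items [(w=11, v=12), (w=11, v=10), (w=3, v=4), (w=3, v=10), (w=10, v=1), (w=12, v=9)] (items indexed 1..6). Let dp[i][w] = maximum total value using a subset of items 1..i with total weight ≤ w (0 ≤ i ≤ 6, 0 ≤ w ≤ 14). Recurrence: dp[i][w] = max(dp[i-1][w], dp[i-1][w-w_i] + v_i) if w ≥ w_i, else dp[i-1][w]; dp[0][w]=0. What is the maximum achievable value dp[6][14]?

22

i\w   0   1   2   3   4   5   6   7   8   9  10  11  12  13  14
  0   0   0   0   0   0   0   0   0   0   0   0   0   0   0   0
  1   0   0   0   0   0   0   0   0   0   0   0  12  12  12  12
  2   0   0   0   0   0   0   0   0   0   0   0  12  12  12  12
  3   0   0   0   4   4   4   4   4   4   4   4  12  12  12  16
  4   0   0   0  10  10  10  14  14  14  14  14  14  14  14  22
  5   0   0   0  10  10  10  14  14  14  14  14  14  14  14  22
  6   0   0   0  10  10  10  14  14  14  14  14  14  14  14  22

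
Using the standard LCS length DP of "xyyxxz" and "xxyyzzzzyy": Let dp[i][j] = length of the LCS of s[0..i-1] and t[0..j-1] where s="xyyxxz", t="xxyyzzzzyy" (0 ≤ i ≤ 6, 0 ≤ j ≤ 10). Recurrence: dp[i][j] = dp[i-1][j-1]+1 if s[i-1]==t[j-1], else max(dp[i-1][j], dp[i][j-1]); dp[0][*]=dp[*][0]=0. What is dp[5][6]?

3

   ''  x  x  y  y  z  z  z  z  y  y
''  0  0  0  0  0  0  0  0  0  0  0
 x  0  1  1  1  1  1  1  1  1  1  1
 y  0  1  1  2  2  2  2  2  2  2  2
 y  0  1  1  2  3  3  3  3  3  3  3
 x  0  1  2  2  3  3  3  3  3  3  3
 x  0  1  2  2  3  3  3  3  3  3  3
 z  0  1  2  2  3  4  4  4  4  4  4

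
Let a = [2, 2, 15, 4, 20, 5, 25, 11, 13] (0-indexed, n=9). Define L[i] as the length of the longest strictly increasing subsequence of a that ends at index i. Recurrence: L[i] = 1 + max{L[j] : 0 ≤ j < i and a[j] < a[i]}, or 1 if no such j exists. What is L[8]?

5

   i    0    1    2    3    4    5    6    7    8
a[i]    2    2   15    4   20    5   25   11   13
L[i]    1    1    2    2    3    3    4    4    5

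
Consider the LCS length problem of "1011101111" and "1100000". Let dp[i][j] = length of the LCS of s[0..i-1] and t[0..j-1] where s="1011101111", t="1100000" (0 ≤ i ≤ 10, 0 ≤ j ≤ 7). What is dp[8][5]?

   ''  1  1  0  0  0  0  0
''  0  0  0  0  0  0  0  0
 1  0  1  1  1  1  1  1  1
 0  0  1  1  2  2  2  2  2
 1  0  1  2  2  2  2  2  2
 1  0  1  2  2  2  2  2  2
 1  0  1  2  2  2  2  2  2
 0  0  1  2  3  3  3  3  3
 1  0  1  2  3  3  3  3  3
 1  0  1  2  3  3  3  3  3
 1  0  1  2  3  3  3  3  3
 1  0  1  2  3  3  3  3  3

3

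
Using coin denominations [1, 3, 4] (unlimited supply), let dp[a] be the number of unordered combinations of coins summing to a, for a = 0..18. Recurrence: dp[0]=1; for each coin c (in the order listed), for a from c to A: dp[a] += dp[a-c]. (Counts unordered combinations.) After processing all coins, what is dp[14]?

after  coin     0     1     2     3     4     5     6     7     8     9    10    11    12    13    14    15    16    17    18
          1     1     1     1     1     1     1     1     1     1     1     1     1     1     1     1     1     1     1     1
          3     1     1     1     2     2     2     3     3     3     4     4     4     5     5     5     6     6     6     7
          4     1     1     1     2     3     3     4     5     6     7     8     9    11    12    13    15    17    18    20

13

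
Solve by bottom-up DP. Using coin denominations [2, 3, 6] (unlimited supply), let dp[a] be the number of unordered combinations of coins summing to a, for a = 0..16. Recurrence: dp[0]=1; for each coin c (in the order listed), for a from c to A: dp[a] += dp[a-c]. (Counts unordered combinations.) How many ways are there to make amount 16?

6

after  coin     0     1     2     3     4     5     6     7     8     9    10    11    12    13    14    15    16
          2     1     0     1     0     1     0     1     0     1     0     1     0     1     0     1     0     1
          3     1     0     1     1     1     1     2     1     2     2     2     2     3     2     3     3     3
          6     1     0     1     1     1     1     3     1     3     3     3     3     6     3     6     6     6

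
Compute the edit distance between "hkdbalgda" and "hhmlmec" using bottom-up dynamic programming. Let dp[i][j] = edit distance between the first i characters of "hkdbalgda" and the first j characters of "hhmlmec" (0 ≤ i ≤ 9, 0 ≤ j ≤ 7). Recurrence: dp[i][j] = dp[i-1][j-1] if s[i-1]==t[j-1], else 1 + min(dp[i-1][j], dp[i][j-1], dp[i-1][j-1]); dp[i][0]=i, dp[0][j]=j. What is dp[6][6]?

5

   ''  h  h  m  l  m  e  c
''  0  1  2  3  4  5  6  7
 h  1  0  1  2  3  4  5  6
 k  2  1  1  2  3  4  5  6
 d  3  2  2  2  3  4  5  6
 b  4  3  3  3  3  4  5  6
 a  5  4  4  4  4  4  5  6
 l  6  5  5  5  4  5  5  6
 g  7  6  6  6  5  5  6  6
 d  8  7  7  7  6  6  6  7
 a  9  8  8  8  7  7  7  7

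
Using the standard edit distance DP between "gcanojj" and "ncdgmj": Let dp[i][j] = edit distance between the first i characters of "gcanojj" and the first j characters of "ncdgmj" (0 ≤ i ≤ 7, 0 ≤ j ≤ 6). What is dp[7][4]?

6

   ''  n  c  d  g  m  j
''  0  1  2  3  4  5  6
 g  1  1  2  3  3  4  5
 c  2  2  1  2  3  4  5
 a  3  3  2  2  3  4  5
 n  4  3  3  3  3  4  5
 o  5  4  4  4  4  4  5
 j  6  5  5  5  5  5  4
 j  7  6  6  6  6  6  5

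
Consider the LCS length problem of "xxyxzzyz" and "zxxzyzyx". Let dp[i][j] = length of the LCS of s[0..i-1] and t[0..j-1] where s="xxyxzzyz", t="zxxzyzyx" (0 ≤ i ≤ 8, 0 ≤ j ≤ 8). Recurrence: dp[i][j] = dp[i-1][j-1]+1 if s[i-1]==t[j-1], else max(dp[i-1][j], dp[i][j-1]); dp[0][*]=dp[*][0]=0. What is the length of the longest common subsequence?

5

   ''  z  x  x  z  y  z  y  x
''  0  0  0  0  0  0  0  0  0
 x  0  0  1  1  1  1  1  1  1
 x  0  0  1  2  2  2  2  2  2
 y  0  0  1  2  2  3  3  3  3
 x  0  0  1  2  2  3  3  3  4
 z  0  1  1  2  3  3  4  4  4
 z  0  1  1  2  3  3  4  4  4
 y  0  1  1  2  3  4  4  5  5
 z  0  1  1  2  3  4  5  5  5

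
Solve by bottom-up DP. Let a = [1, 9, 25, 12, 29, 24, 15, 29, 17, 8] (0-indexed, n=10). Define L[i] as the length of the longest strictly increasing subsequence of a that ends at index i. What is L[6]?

   i    0    1    2    3    4    5    6    7    8    9
a[i]    1    9   25   12   29   24   15   29   17    8
L[i]    1    2    3    3    4    4    4    5    5    2

4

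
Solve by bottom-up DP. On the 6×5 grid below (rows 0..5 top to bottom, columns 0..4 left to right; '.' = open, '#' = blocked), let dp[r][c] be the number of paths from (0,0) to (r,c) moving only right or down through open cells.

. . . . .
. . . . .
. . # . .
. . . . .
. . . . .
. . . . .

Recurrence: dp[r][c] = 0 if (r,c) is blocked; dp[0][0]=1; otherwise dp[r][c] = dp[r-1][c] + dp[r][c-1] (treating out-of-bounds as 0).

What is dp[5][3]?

32

r\c   0   1   2   3   4
  0   1   1   1   1   1
  1   1   2   3   4   5
  2   1   3   0   4   9
  3   1   4   4   8  17
  4   1   5   9  17  34
  5   1   6  15  32  66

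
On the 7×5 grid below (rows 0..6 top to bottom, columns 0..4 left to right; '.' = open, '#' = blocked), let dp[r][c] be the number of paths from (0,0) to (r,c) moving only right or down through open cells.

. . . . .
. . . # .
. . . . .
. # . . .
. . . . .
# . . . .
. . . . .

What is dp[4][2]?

7

r\c   0   1   2   3   4
  0   1   1   1   1   1
  1   1   2   3   0   1
  2   1   3   6   6   7
  3   1   0   6  12  19
  4   1   1   7  19  38
  5   0   1   8  27  65
  6   0   1   9  36 101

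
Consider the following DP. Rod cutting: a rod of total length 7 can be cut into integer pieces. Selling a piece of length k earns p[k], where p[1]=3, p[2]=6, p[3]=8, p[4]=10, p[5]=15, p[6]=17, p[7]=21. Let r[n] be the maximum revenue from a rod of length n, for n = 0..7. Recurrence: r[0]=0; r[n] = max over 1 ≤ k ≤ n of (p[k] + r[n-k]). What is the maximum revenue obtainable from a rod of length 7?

21

   n    0    1    2    3    4    5    6    7
r[n]    0    3    6    9   12   15   18   21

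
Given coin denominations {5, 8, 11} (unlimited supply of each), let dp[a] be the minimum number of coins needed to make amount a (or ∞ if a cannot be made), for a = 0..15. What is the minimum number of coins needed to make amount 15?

 a  0  1  2  3  4  5  6  7  8  9 10 11 12 13 14 15
dp  0  -  -  -  -  1  -  -  1  -  2  1  -  2  -  3
(- denotes ∞ / unreachable)

3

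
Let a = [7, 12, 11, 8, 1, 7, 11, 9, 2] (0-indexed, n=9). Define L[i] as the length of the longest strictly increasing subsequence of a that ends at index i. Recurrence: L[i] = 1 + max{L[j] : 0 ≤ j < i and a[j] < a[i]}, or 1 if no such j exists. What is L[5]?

2

   i    0    1    2    3    4    5    6    7    8
a[i]    7   12   11    8    1    7   11    9    2
L[i]    1    2    2    2    1    2    3    3    2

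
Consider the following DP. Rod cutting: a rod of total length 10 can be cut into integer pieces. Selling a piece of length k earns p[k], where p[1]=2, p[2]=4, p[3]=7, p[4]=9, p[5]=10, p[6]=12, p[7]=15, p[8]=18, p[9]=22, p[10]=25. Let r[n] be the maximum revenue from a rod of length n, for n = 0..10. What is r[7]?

   n    0    1    2    3    4    5    6    7    8    9   10
r[n]    0    2    4    7    9   11   14   16   18   22   25

16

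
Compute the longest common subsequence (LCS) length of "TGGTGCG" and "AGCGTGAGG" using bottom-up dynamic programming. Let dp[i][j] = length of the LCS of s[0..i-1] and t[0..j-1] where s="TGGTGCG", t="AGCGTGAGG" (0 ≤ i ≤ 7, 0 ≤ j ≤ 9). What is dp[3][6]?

2

   ''  A  G  C  G  T  G  A  G  G
''  0  0  0  0  0  0  0  0  0  0
 T  0  0  0  0  0  1  1  1  1  1
 G  0  0  1  1  1  1  2  2  2  2
 G  0  0  1  1  2  2  2  2  3  3
 T  0  0  1  1  2  3  3  3  3  3
 G  0  0  1  1  2  3  4  4  4  4
 C  0  0  1  2  2  3  4  4  4  4
 G  0  0  1  2  3  3  4  4  5  5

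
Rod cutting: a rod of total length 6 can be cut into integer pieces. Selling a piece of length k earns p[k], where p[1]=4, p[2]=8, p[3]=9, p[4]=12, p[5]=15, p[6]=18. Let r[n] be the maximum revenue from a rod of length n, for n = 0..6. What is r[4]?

16

   n    0    1    2    3    4    5    6
r[n]    0    4    8   12   16   20   24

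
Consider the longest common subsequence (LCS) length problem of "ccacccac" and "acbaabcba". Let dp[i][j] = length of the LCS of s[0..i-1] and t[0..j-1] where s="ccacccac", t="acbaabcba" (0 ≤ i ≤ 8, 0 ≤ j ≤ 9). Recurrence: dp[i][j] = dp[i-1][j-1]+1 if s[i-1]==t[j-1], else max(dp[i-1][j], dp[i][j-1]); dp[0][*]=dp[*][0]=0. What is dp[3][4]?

   ''  a  c  b  a  a  b  c  b  a
''  0  0  0  0  0  0  0  0  0  0
 c  0  0  1  1  1  1  1  1  1  1
 c  0  0  1  1  1  1  1  2  2  2
 a  0  1  1  1  2  2  2  2  2  3
 c  0  1  2  2  2  2  2  3  3  3
 c  0  1  2  2  2  2  2  3  3  3
 c  0  1  2  2  2  2  2  3  3  3
 a  0  1  2  2  3  3  3  3  3  4
 c  0  1  2  2  3  3  3  4  4  4

2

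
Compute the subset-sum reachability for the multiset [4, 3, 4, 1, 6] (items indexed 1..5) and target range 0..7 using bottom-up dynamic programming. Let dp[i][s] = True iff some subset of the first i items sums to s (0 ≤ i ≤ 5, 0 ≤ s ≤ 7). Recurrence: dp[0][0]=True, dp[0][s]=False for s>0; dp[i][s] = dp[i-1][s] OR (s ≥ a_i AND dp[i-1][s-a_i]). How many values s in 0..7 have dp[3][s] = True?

i\s   0   1   2   3   4   5   6   7
  0   T   F   F   F   F   F   F   F
  1   T   F   F   F   T   F   F   F
  2   T   F   F   T   T   F   F   T
  3   T   F   F   T   T   F   F   T
  4   T   T   F   T   T   T   F   T
  5   T   T   F   T   T   T   T   T

4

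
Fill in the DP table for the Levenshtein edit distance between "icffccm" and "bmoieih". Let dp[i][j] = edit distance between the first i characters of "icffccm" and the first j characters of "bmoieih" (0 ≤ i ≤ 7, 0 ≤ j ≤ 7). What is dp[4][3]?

4

   ''  b  m  o  i  e  i  h
''  0  1  2  3  4  5  6  7
 i  1  1  2  3  3  4  5  6
 c  2  2  2  3  4  4  5  6
 f  3  3  3  3  4  5  5  6
 f  4  4  4  4  4  5  6  6
 c  5  5  5  5  5  5  6  7
 c  6  6  6  6  6  6  6  7
 m  7  7  6  7  7  7  7  7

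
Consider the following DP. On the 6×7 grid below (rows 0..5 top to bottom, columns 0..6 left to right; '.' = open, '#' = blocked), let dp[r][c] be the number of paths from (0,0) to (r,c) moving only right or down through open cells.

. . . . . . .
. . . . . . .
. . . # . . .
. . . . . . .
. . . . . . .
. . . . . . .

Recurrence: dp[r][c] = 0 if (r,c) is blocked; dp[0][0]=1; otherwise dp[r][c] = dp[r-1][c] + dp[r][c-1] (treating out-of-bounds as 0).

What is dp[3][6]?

44

r\c   0   1   2   3   4   5   6
  0   1   1   1   1   1   1   1
  1   1   2   3   4   5   6   7
  2   1   3   6   0   5  11  18
  3   1   4  10  10  15  26  44
  4   1   5  15  25  40  66 110
  5   1   6  21  46  86 152 262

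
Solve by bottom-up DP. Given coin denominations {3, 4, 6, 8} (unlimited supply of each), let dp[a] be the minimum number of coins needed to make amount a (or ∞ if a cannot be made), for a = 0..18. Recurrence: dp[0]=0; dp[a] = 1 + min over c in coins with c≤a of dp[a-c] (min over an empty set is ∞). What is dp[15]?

 a  0  1  2  3  4  5  6  7  8  9 10 11 12 13 14 15 16 17 18
dp  0  -  -  1  1  -  1  2  1  2  2  2  2  3  2  3  2  3  3
(- denotes ∞ / unreachable)

3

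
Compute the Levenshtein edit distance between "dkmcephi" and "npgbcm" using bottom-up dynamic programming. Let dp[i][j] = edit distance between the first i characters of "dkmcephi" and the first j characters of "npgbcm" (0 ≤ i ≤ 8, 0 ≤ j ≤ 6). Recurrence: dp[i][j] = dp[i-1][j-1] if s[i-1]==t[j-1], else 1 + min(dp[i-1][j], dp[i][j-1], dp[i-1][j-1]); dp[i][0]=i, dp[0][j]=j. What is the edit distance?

8

   ''  n  p  g  b  c  m
''  0  1  2  3  4  5  6
 d  1  1  2  3  4  5  6
 k  2  2  2  3  4  5  6
 m  3  3  3  3  4  5  5
 c  4  4  4  4  4  4  5
 e  5  5  5  5  5  5  5
 p  6  6  5  6  6  6  6
 h  7  7  6  6  7  7  7
 i  8  8  7  7  7  8  8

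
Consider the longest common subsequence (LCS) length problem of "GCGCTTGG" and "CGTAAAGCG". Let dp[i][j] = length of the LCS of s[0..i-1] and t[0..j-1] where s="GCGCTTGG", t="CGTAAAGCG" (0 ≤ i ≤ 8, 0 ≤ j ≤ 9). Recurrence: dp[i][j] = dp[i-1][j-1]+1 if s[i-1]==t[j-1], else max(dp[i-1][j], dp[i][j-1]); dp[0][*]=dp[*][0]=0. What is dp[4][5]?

   ''  C  G  T  A  A  A  G  C  G
''  0  0  0  0  0  0  0  0  0  0
 G  0  0  1  1  1  1  1  1  1  1
 C  0  1  1  1  1  1  1  1  2  2
 G  0  1  2  2  2  2  2  2  2  3
 C  0  1  2  2  2  2  2  2  3  3
 T  0  1  2  3  3  3  3  3  3  3
 T  0  1  2  3  3  3  3  3  3  3
 G  0  1  2  3  3  3  3  4  4  4
 G  0  1  2  3  3  3  3  4  4  5

2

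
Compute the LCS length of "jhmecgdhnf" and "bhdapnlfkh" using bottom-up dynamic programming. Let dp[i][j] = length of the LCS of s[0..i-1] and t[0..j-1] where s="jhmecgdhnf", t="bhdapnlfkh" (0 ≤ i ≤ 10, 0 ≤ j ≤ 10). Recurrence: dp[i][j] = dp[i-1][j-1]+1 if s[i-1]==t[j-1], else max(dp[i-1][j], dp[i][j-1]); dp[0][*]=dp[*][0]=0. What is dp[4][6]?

   ''  b  h  d  a  p  n  l  f  k  h
''  0  0  0  0  0  0  0  0  0  0  0
 j  0  0  0  0  0  0  0  0  0  0  0
 h  0  0  1  1  1  1  1  1  1  1  1
 m  0  0  1  1  1  1  1  1  1  1  1
 e  0  0  1  1  1  1  1  1  1  1  1
 c  0  0  1  1  1  1  1  1  1  1  1
 g  0  0  1  1  1  1  1  1  1  1  1
 d  0  0  1  2  2  2  2  2  2  2  2
 h  0  0  1  2  2  2  2  2  2  2  3
 n  0  0  1  2  2  2  3  3  3  3  3
 f  0  0  1  2  2  2  3  3  4  4  4

1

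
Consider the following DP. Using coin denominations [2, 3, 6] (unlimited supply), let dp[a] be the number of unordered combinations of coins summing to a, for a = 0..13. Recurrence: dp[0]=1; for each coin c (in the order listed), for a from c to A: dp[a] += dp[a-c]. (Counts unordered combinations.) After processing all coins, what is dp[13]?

after  coin     0     1     2     3     4     5     6     7     8     9    10    11    12    13
          2     1     0     1     0     1     0     1     0     1     0     1     0     1     0
          3     1     0     1     1     1     1     2     1     2     2     2     2     3     2
          6     1     0     1     1     1     1     3     1     3     3     3     3     6     3

3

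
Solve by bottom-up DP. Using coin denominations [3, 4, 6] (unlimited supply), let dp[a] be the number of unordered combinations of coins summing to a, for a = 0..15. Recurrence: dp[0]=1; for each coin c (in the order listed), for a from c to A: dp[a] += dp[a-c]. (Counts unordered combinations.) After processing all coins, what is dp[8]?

after  coin     0     1     2     3     4     5     6     7     8     9    10    11    12    13    14    15
          3     1     0     0     1     0     0     1     0     0     1     0     0     1     0     0     1
          4     1     0     0     1     1     0     1     1     1     1     1     1     2     1     1     2
          6     1     0     0     1     1     0     2     1     1     2     2     1     4     2     2     4

1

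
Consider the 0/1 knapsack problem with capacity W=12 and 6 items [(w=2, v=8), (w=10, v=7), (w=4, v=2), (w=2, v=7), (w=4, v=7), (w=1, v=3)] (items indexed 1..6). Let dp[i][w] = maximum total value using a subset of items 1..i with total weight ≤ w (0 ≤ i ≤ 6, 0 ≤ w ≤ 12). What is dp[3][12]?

i\w   0   1   2   3   4   5   6   7   8   9  10  11  12
  0   0   0   0   0   0   0   0   0   0   0   0   0   0
  1   0   0   8   8   8   8   8   8   8   8   8   8   8
  2   0   0   8   8   8   8   8   8   8   8   8   8  15
  3   0   0   8   8   8   8  10  10  10  10  10  10  15
  4   0   0   8   8  15  15  15  15  17  17  17  17  17
  5   0   0   8   8  15  15  15  15  22  22  22  22  24
  6   0   3   8  11  15  18  18  18  22  25  25  25  25

15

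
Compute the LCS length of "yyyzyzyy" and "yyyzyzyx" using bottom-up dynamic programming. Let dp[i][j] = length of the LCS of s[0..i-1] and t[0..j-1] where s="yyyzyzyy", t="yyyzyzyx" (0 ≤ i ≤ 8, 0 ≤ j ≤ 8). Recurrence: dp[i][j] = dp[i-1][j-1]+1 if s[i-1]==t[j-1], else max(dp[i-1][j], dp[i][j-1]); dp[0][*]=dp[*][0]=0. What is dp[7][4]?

   ''  y  y  y  z  y  z  y  x
''  0  0  0  0  0  0  0  0  0
 y  0  1  1  1  1  1  1  1  1
 y  0  1  2  2  2  2  2  2  2
 y  0  1  2  3  3  3  3  3  3
 z  0  1  2  3  4  4  4  4  4
 y  0  1  2  3  4  5  5  5  5
 z  0  1  2  3  4  5  6  6  6
 y  0  1  2  3  4  5  6  7  7
 y  0  1  2  3  4  5  6  7  7

4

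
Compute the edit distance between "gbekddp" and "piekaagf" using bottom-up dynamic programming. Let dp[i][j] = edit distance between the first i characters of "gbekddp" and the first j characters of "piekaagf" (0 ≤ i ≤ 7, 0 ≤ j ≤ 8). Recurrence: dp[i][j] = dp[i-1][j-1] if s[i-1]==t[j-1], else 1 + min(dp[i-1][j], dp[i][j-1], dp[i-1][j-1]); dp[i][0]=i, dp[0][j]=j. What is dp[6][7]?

   ''  p  i  e  k  a  a  g  f
''  0  1  2  3  4  5  6  7  8
 g  1  1  2  3  4  5  6  6  7
 b  2  2  2  3  4  5  6  7  7
 e  3  3  3  2  3  4  5  6  7
 k  4  4  4  3  2  3  4  5  6
 d  5  5  5  4  3  3  4  5  6
 d  6  6  6  5  4  4  4  5  6
 p  7  6  7  6  5  5  5  5  6

5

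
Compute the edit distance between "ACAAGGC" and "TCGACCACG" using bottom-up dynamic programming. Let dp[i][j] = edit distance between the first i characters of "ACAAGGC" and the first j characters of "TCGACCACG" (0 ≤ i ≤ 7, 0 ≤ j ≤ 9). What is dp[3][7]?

4

   ''  T  C  G  A  C  C  A  C  G
''  0  1  2  3  4  5  6  7  8  9
 A  1  1  2  3  3  4  5  6  7  8
 C  2  2  1  2  3  3  4  5  6  7
 A  3  3  2  2  2  3  4  4  5  6
 A  4  4  3  3  2  3  4  4  5  6
 G  5  5  4  3  3  3  4  5  5  5
 G  6  6  5  4  4  4  4  5  6  5
 C  7  7  6  5  5  4  4  5  5  6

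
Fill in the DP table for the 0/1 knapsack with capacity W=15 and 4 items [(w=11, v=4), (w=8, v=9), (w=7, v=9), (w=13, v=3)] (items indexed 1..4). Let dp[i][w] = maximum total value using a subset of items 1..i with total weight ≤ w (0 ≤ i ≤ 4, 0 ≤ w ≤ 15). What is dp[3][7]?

9

i\w   0   1   2   3   4   5   6   7   8   9  10  11  12  13  14  15
  0   0   0   0   0   0   0   0   0   0   0   0   0   0   0   0   0
  1   0   0   0   0   0   0   0   0   0   0   0   4   4   4   4   4
  2   0   0   0   0   0   0   0   0   9   9   9   9   9   9   9   9
  3   0   0   0   0   0   0   0   9   9   9   9   9   9   9   9  18
  4   0   0   0   0   0   0   0   9   9   9   9   9   9   9   9  18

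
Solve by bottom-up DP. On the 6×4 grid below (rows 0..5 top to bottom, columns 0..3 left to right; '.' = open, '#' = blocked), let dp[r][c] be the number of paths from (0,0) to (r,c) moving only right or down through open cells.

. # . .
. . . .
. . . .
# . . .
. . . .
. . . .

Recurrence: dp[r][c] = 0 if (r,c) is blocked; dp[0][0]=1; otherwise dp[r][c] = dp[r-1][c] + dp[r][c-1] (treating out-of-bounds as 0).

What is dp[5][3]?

r\c   0   1   2   3
  0   1   0   0   0
  1   1   1   1   1
  2   1   2   3   4
  3   0   2   5   9
  4   0   2   7  16
  5   0   2   9  25

25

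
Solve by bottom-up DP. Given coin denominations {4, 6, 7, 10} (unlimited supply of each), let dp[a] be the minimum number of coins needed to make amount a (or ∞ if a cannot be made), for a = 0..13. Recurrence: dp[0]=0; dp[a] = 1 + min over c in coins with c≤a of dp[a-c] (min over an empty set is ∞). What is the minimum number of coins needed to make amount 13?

2

 a  0  1  2  3  4  5  6  7  8  9 10 11 12 13
dp  0  -  -  -  1  -  1  1  2  -  1  2  2  2
(- denotes ∞ / unreachable)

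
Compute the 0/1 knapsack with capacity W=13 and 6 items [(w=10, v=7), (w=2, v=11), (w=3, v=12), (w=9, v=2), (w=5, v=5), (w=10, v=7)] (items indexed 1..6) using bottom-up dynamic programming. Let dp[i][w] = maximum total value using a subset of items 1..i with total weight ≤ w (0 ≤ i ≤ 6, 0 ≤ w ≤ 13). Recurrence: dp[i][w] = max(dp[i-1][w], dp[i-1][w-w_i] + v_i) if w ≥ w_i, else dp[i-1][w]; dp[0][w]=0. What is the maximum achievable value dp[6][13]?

28

i\w   0   1   2   3   4   5   6   7   8   9  10  11  12  13
  0   0   0   0   0   0   0   0   0   0   0   0   0   0   0
  1   0   0   0   0   0   0   0   0   0   0   7   7   7   7
  2   0   0  11  11  11  11  11  11  11  11  11  11  18  18
  3   0   0  11  12  12  23  23  23  23  23  23  23  23  23
  4   0   0  11  12  12  23  23  23  23  23  23  23  23  23
  5   0   0  11  12  12  23  23  23  23  23  28  28  28  28
  6   0   0  11  12  12  23  23  23  23  23  28  28  28  28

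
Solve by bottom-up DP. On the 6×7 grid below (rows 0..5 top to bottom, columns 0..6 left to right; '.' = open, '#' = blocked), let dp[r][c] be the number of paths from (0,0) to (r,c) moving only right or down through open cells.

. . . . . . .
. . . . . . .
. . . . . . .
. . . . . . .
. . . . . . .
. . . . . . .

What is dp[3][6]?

84

r\c   0   1   2   3   4   5   6
  0   1   1   1   1   1   1   1
  1   1   2   3   4   5   6   7
  2   1   3   6  10  15  21  28
  3   1   4  10  20  35  56  84
  4   1   5  15  35  70 126 210
  5   1   6  21  56 126 252 462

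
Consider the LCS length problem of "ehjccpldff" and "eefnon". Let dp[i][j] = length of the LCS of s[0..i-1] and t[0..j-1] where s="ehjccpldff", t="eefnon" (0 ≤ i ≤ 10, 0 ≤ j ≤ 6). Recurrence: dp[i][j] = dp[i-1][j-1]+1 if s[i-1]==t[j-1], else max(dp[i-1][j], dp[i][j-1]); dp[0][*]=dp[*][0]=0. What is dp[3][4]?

   ''  e  e  f  n  o  n
''  0  0  0  0  0  0  0
 e  0  1  1  1  1  1  1
 h  0  1  1  1  1  1  1
 j  0  1  1  1  1  1  1
 c  0  1  1  1  1  1  1
 c  0  1  1  1  1  1  1
 p  0  1  1  1  1  1  1
 l  0  1  1  1  1  1  1
 d  0  1  1  1  1  1  1
 f  0  1  1  2  2  2  2
 f  0  1  1  2  2  2  2

1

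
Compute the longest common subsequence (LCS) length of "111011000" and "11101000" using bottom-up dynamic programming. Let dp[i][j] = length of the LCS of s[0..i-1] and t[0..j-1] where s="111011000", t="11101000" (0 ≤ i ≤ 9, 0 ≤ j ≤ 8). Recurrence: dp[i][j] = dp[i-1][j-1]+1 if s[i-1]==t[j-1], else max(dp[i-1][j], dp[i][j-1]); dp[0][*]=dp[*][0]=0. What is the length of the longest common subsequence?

   ''  1  1  1  0  1  0  0  0
''  0  0  0  0  0  0  0  0  0
 1  0  1  1  1  1  1  1  1  1
 1  0  1  2  2  2  2  2  2  2
 1  0  1  2  3  3  3  3  3  3
 0  0  1  2  3  4  4  4  4  4
 1  0  1  2  3  4  5  5  5  5
 1  0  1  2  3  4  5  5  5  5
 0  0  1  2  3  4  5  6  6  6
 0  0  1  2  3  4  5  6  7  7
 0  0  1  2  3  4  5  6  7  8

8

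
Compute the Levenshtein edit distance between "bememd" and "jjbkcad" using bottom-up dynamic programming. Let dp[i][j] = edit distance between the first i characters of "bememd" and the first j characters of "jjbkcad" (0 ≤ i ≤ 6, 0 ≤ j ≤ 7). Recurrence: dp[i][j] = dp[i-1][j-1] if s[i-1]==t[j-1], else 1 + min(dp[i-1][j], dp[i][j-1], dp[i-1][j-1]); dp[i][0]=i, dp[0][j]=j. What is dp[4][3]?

4

   ''  j  j  b  k  c  a  d
''  0  1  2  3  4  5  6  7
 b  1  1  2  2  3  4  5  6
 e  2  2  2  3  3  4  5  6
 m  3  3  3  3  4  4  5  6
 e  4  4  4  4  4  5  5  6
 m  5  5  5  5  5  5  6  6
 d  6  6  6  6  6  6  6  6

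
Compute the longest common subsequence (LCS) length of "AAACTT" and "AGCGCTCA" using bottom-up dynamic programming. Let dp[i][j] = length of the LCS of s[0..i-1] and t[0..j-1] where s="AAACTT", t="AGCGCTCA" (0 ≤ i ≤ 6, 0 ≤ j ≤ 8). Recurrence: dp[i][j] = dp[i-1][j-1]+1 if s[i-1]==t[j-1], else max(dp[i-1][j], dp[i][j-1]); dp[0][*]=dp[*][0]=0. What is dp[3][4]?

   ''  A  G  C  G  C  T  C  A
''  0  0  0  0  0  0  0  0  0
 A  0  1  1  1  1  1  1  1  1
 A  0  1  1  1  1  1  1  1  2
 A  0  1  1  1  1  1  1  1  2
 C  0  1  1  2  2  2  2  2  2
 T  0  1  1  2  2  2  3  3  3
 T  0  1  1  2  2  2  3  3  3

1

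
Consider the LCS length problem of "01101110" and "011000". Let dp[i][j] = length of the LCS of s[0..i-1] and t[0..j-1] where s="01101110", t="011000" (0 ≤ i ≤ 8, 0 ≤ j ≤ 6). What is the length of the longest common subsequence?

   ''  0  1  1  0  0  0
''  0  0  0  0  0  0  0
 0  0  1  1  1  1  1  1
 1  0  1  2  2  2  2  2
 1  0  1  2  3  3  3  3
 0  0  1  2  3  4  4  4
 1  0  1  2  3  4  4  4
 1  0  1  2  3  4  4  4
 1  0  1  2  3  4  4  4
 0  0  1  2  3  4  5  5

5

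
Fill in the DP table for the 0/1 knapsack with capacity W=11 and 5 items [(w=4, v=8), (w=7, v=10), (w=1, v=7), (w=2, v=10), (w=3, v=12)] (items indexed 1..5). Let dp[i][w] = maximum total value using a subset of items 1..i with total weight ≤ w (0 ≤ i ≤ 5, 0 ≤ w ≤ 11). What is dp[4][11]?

27

i\w   0   1   2   3   4   5   6   7   8   9  10  11
  0   0   0   0   0   0   0   0   0   0   0   0   0
  1   0   0   0   0   8   8   8   8   8   8   8   8
  2   0   0   0   0   8   8   8  10  10  10  10  18
  3   0   7   7   7   8  15  15  15  17  17  17  18
  4   0   7  10  17  17  17  18  25  25  25  27  27
  5   0   7  10  17  19  22  29  29  29  30  37  37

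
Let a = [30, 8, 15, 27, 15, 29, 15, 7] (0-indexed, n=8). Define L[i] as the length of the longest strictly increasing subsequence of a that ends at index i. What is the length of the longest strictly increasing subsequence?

   i    0    1    2    3    4    5    6    7
a[i]   30    8   15   27   15   29   15    7
L[i]    1    1    2    3    2    4    2    1

4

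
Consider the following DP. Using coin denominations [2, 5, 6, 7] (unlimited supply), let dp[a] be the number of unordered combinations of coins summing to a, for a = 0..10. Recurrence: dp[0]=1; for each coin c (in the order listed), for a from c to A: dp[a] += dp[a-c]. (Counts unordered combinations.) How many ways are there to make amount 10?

after  coin     0     1     2     3     4     5     6     7     8     9    10
          2     1     0     1     0     1     0     1     0     1     0     1
          5     1     0     1     0     1     1     1     1     1     1     2
          6     1     0     1     0     1     1     2     1     2     1     3
          7     1     0     1     0     1     1     2     2     2     2     3

3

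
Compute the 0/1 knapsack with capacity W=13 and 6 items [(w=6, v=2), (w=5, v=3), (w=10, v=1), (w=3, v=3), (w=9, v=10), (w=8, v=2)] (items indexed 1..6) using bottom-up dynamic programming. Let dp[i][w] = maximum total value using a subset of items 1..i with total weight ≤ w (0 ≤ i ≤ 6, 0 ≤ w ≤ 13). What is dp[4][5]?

3

i\w   0   1   2   3   4   5   6   7   8   9  10  11  12  13
  0   0   0   0   0   0   0   0   0   0   0   0   0   0   0
  1   0   0   0   0   0   0   2   2   2   2   2   2   2   2
  2   0   0   0   0   0   3   3   3   3   3   3   5   5   5
  3   0   0   0   0   0   3   3   3   3   3   3   5   5   5
  4   0   0   0   3   3   3   3   3   6   6   6   6   6   6
  5   0   0   0   3   3   3   3   3   6  10  10  10  13  13
  6   0   0   0   3   3   3   3   3   6  10  10  10  13  13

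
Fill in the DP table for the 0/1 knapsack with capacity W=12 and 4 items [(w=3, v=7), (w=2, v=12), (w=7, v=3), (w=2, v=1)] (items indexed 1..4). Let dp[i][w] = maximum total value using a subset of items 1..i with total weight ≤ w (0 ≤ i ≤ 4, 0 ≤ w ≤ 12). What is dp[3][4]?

i\w   0   1   2   3   4   5   6   7   8   9  10  11  12
  0   0   0   0   0   0   0   0   0   0   0   0   0   0
  1   0   0   0   7   7   7   7   7   7   7   7   7   7
  2   0   0  12  12  12  19  19  19  19  19  19  19  19
  3   0   0  12  12  12  19  19  19  19  19  19  19  22
  4   0   0  12  12  13  19  19  20  20  20  20  20  22

12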